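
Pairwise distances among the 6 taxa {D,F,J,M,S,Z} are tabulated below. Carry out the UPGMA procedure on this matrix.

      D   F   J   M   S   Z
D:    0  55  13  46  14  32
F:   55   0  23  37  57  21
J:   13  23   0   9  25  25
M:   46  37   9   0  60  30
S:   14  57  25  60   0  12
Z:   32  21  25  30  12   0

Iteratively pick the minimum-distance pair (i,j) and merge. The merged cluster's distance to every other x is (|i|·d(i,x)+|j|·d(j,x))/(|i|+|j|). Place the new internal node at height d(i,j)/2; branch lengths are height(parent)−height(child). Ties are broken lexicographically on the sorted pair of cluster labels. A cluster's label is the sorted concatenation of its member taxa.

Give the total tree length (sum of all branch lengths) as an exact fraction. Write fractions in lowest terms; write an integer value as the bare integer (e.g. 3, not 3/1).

665/9

iteration 1: select J,M (d=9); attach at lengths (9/2, 9/2); label the merged cluster JM
  updated: d(D,JM)=59/2, d(F,JM)=30, d(JM,S)=85/2, d(JM,Z)=55/2
iteration 2: select S,Z (d=12); attach at lengths (6, 6); label the merged cluster SZ
  updated: d(D,SZ)=23, d(F,SZ)=39, d(JM,SZ)=35
iteration 3: select D,SZ (d=23); attach at lengths (23/2, 11/2); label the merged cluster DSZ
  updated: d(DSZ,F)=133/3, d(DSZ,JM)=199/6
iteration 4: select F,JM (d=30); attach at lengths (15, 21/2); label the merged cluster FJM
  updated: d(DSZ,FJM)=332/9
iteration 5: select DSZ,FJM (d=332/9); attach at lengths (125/18, 31/9); label the merged cluster DFJMSZ
final tree: ((D:23/2,(S:6,Z:6):11/2):125/18,(F:15,(J:9/2,M:9/2):21/2):31/9)
total length: 665/9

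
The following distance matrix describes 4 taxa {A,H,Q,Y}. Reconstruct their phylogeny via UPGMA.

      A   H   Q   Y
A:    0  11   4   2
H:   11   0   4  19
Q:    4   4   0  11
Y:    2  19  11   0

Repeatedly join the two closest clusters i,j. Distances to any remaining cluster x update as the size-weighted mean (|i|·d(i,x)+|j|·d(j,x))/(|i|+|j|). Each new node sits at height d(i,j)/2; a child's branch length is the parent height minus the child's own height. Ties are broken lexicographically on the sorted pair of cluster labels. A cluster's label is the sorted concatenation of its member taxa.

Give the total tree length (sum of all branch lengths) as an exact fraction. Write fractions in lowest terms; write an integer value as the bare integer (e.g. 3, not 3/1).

1. join A+Y (d=2) ⇒ AY; edges |A|=1, |Y|=1
  updated: d(AY,H)=15, d(AY,Q)=15/2
2. join H+Q (d=4) ⇒ HQ; edges |H|=2, |Q|=2
  updated: d(AY,HQ)=45/4
3. join AY+HQ (d=45/4) ⇒ AHQY; edges |AY|=37/8, |HQ|=29/8
final tree: ((A:1,Y:1):37/8,(H:2,Q:2):29/8)
total length: 57/4

57/4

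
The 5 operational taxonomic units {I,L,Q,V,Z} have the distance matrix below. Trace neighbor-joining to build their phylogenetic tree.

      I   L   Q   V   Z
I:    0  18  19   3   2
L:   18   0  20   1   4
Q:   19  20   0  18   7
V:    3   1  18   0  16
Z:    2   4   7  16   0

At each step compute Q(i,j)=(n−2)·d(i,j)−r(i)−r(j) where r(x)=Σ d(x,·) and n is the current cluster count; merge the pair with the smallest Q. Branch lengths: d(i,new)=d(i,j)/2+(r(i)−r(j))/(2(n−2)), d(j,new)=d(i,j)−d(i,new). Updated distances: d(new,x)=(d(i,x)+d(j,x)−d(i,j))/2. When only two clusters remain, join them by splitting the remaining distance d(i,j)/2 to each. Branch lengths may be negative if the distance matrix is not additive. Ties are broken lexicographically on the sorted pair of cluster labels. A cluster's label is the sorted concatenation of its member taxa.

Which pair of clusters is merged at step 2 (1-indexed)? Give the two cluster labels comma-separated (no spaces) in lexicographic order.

step 1: merge (L,V) at d=1, Q=-78; branch lengths L→4/3, V→-1/3; new cluster LV
  updated: d(I,LV)=10, d(LV,Q)=37/2, d(LV,Z)=19/2
step 2: merge (I,LV) at d=10, Q=-49; branch lengths I→13/4, LV→27/4; new cluster ILV
  updated: d(ILV,Q)=55/4, d(ILV,Z)=3/4
step 3: merge (ILV,Q) at d=55/4, Q=-43/2; branch lengths ILV→15/4, Q→10; new cluster ILQV
  updated: d(ILQV,Z)=-3
step 4: merge (ILQV,Z) at d=-3; branch lengths ILQV→-3/2, Z→-3/2; new cluster ILQVZ
final tree: (((I:13/4,(L:4/3,V:-1/3):27/4):15/4,Q:10):-3/2,Z:-3/2)
total length: 87/4

I,LV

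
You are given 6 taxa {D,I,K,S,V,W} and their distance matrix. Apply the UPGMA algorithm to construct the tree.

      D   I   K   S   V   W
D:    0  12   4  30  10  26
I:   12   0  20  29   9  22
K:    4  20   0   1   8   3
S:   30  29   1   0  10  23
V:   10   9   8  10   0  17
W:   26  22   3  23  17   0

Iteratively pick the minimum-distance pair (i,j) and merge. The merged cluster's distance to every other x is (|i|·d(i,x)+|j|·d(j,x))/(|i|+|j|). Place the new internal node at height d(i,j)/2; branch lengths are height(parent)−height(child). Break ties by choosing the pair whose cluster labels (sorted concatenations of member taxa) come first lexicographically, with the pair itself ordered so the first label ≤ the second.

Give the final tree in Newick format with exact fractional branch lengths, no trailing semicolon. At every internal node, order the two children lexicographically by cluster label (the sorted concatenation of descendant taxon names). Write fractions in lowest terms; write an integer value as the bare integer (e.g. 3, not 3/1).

iteration 1: select K,S (d=1); attach at lengths (1/2, 1/2); label the merged cluster KS
  updated: d(D,KS)=17, d(I,KS)=49/2, d(KS,V)=9, d(KS,W)=13
iteration 2: select I,V (d=9); attach at lengths (9/2, 9/2); label the merged cluster IV
  updated: d(D,IV)=11, d(IV,KS)=67/4, d(IV,W)=39/2
iteration 3: select D,IV (d=11); attach at lengths (11/2, 1); label the merged cluster DIV
  updated: d(DIV,KS)=101/6, d(DIV,W)=65/3
iteration 4: select KS,W (d=13); attach at lengths (6, 13/2); label the merged cluster KSW
  updated: d(DIV,KSW)=166/9
iteration 5: select DIV,KSW (d=166/9); attach at lengths (67/18, 49/18); label the merged cluster DIKSVW
final tree: ((D:11/2,(I:9/2,V:9/2):1):67/18,((K:1/2,S:1/2):6,W:13/2):49/18)
total length: 319/9

((D:11/2,(I:9/2,V:9/2):1):67/18,((K:1/2,S:1/2):6,W:13/2):49/18)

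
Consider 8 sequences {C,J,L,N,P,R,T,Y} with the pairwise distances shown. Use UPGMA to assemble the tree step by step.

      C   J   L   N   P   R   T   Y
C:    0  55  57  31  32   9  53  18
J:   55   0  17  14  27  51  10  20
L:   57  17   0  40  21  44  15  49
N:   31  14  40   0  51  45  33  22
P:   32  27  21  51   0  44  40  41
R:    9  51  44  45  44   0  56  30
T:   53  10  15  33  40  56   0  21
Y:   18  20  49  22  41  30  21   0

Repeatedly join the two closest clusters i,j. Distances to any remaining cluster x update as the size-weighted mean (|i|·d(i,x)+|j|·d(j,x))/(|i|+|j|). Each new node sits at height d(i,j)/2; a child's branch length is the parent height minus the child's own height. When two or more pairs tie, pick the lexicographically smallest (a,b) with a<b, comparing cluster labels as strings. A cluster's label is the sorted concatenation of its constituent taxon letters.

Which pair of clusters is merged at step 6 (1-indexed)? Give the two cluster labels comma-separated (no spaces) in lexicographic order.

CR,NY

step 1: merge (C,R) at d=9; branch lengths C→9/2, R→9/2; new cluster CR
  updated: d(CR,J)=53, d(CR,L)=101/2, d(CR,N)=38, d(CR,P)=38, d(CR,T)=109/2, d(CR,Y)=24
step 2: merge (J,T) at d=10; branch lengths J→5, T→5; new cluster JT
  updated: d(CR,JT)=215/4, d(JT,L)=16, d(JT,N)=47/2, d(JT,P)=67/2, d(JT,Y)=41/2
step 3: merge (JT,L) at d=16; branch lengths JT→3, L→8; new cluster JLT
  updated: d(CR,JLT)=158/3, d(JLT,N)=29, d(JLT,P)=88/3, d(JLT,Y)=30
step 4: merge (N,Y) at d=22; branch lengths N→11, Y→11; new cluster NY
  updated: d(CR,NY)=31, d(JLT,NY)=59/2, d(NY,P)=46
step 5: merge (JLT,P) at d=88/3; branch lengths JLT→20/3, P→44/3; new cluster JLPT
  updated: d(CR,JLPT)=49, d(JLPT,NY)=269/8
step 6: merge (CR,NY) at d=31; branch lengths CR→11, NY→9/2; new cluster CNRY
  updated: d(CNRY,JLPT)=661/16
step 7: merge (CNRY,JLPT) at d=661/16; branch lengths CNRY→165/32, JLPT→575/96; new cluster CJLNPRTY
final tree: (((C:9/2,R:9/2):11,(N:11,Y:11):9/2):165/32,(((J:5,T:5):3,L:8):20/3,P:44/3):575/96)
total length: 4799/48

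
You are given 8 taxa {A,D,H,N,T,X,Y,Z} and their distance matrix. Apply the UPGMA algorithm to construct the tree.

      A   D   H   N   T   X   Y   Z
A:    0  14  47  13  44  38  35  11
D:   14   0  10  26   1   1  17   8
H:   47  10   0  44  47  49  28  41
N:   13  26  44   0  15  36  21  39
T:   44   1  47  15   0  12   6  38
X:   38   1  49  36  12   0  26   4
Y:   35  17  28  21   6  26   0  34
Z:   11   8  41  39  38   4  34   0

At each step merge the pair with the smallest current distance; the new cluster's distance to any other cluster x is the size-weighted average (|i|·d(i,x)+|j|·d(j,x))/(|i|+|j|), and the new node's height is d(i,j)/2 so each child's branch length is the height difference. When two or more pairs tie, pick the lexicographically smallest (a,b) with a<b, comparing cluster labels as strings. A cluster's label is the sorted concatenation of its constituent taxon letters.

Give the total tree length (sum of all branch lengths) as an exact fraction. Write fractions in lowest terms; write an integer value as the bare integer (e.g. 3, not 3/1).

iteration 1: select D,T (d=1); attach at lengths (1/2, 1/2); label the merged cluster DT
  updated: d(A,DT)=29, d(DT,H)=57/2, d(DT,N)=41/2, d(DT,X)=13/2, d(DT,Y)=23/2, d(DT,Z)=23
iteration 2: select X,Z (d=4); attach at lengths (2, 2); label the merged cluster XZ
  updated: d(A,XZ)=49/2, d(DT,XZ)=59/4, d(H,XZ)=45, d(N,XZ)=75/2, d(XZ,Y)=30
iteration 3: select DT,Y (d=23/2); attach at lengths (21/4, 23/4); label the merged cluster DTY
  updated: d(A,DTY)=31, d(DTY,H)=85/3, d(DTY,N)=62/3, d(DTY,XZ)=119/6
iteration 4: select A,N (d=13); attach at lengths (13/2, 13/2); label the merged cluster AN
  updated: d(AN,DTY)=155/6, d(AN,H)=91/2, d(AN,XZ)=31
iteration 5: select DTY,XZ (d=119/6); attach at lengths (25/6, 95/12); label the merged cluster DTXYZ
  updated: d(AN,DTXYZ)=279/10, d(DTXYZ,H)=35
iteration 6: select AN,DTXYZ (d=279/10); attach at lengths (149/20, 121/30); label the merged cluster ADNTXYZ
  updated: d(ADNTXYZ,H)=38
iteration 7: select ADNTXYZ,H (d=38); attach at lengths (101/20, 19); label the merged cluster ADHNTXYZ
final tree: (((A:13/2,N:13/2):149/20,(((D:1/2,T:1/2):21/4,Y:23/4):25/6,(X:2,Z:2):95/12):121/30):101/20,H:19)
total length: 4597/60

4597/60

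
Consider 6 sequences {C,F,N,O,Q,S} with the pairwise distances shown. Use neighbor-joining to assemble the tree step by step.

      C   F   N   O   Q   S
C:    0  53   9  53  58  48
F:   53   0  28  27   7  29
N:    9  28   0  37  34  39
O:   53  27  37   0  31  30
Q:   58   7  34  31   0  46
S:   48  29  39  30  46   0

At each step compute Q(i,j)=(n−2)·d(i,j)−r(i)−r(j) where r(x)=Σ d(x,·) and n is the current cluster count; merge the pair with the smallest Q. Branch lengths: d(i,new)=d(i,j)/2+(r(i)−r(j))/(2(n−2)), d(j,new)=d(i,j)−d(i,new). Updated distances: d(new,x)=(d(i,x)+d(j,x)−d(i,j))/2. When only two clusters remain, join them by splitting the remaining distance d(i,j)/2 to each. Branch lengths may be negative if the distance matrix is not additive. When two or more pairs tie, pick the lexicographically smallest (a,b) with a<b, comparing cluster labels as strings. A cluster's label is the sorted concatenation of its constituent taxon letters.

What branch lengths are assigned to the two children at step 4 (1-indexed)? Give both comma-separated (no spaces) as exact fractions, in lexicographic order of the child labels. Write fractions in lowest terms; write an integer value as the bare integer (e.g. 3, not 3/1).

1. join C+N (d=9, Q=-332) ⇒ CN; edges |C|=55/4, |N|=-19/4
  updated: d(CN,F)=36, d(CN,O)=81/2, d(CN,Q)=83/2, d(CN,S)=39
2. join F+Q (d=7, Q=-407/2) ⇒ FQ; edges |F|=-11/12, |Q|=95/12
  updated: d(CN,FQ)=141/4, d(FQ,O)=51/2, d(FQ,S)=34
3. join CN+S (d=39, Q=-559/4) ⇒ CNS; edges |CN|=359/16, |S|=265/16
  updated: d(CNS,FQ)=121/8, d(CNS,O)=63/4
4. join CNS+FQ (d=121/8, Q=-451/8) ⇒ CFNQS; edges |CNS|=43/16, |FQ|=199/16
  updated: d(CFNQS,O)=209/16
5. join CFNQS+O (d=209/16) ⇒ CFNOQS; edges |CFNQS|=209/32, |O|=209/32
final tree: ((((C:55/4,N:-19/4):359/16,S:265/16):43/16,(F:-11/12,Q:95/12):199/16):209/32,O:209/32)
total length: 1331/16

43/16,199/16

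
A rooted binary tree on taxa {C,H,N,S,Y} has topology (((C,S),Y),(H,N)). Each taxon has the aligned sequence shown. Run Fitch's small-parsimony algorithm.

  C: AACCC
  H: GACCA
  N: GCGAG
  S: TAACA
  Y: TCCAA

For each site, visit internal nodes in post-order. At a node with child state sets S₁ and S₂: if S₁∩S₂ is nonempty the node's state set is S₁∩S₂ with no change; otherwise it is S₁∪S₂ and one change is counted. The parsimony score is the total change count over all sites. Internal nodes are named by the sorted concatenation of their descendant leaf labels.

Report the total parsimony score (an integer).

site 0, node CS: C={A} ∪ S={T} → {A,T} (+1)
site 0, node CSY: CS={A,T} ∩ Y={T} → {T} (+0)
site 0, node HN: H={G} ∩ N={G} → {G} (+0)
site 0, node CHNSY: CSY={T} ∪ HN={G} → {G,T} (+1)
site 1, node CS: C={A} ∩ S={A} → {A} (+0)
site 1, node CSY: CS={A} ∪ Y={C} → {A,C} (+1)
site 1, node HN: H={A} ∪ N={C} → {A,C} (+1)
site 1, node CHNSY: CSY={A,C} ∩ HN={A,C} → {A,C} (+0)
site 2, node CS: C={C} ∪ S={A} → {A,C} (+1)
site 2, node CSY: CS={A,C} ∩ Y={C} → {C} (+0)
site 2, node HN: H={C} ∪ N={G} → {C,G} (+1)
site 2, node CHNSY: CSY={C} ∩ HN={C,G} → {C} (+0)
site 3, node CS: C={C} ∩ S={C} → {C} (+0)
site 3, node CSY: CS={C} ∪ Y={A} → {A,C} (+1)
site 3, node HN: H={C} ∪ N={A} → {A,C} (+1)
site 3, node CHNSY: CSY={A,C} ∩ HN={A,C} → {A,C} (+0)
site 4, node CS: C={C} ∪ S={A} → {A,C} (+1)
site 4, node CSY: CS={A,C} ∩ Y={A} → {A} (+0)
site 4, node HN: H={A} ∪ N={G} → {A,G} (+1)
site 4, node CHNSY: CSY={A} ∩ HN={A,G} → {A} (+0)
per-site changes: [2, 2, 2, 2, 2]; total = 10

10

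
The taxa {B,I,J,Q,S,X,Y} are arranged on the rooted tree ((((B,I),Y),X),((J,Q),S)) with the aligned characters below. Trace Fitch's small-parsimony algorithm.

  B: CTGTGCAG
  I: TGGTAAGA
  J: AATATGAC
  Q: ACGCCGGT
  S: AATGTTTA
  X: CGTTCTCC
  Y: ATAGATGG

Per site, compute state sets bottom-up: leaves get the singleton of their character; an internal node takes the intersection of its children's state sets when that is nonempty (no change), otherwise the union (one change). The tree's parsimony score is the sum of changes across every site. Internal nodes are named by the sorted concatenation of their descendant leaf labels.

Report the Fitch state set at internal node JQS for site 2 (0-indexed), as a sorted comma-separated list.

T

[col 0] BI: children B:{C}, I:{T} ∪→ {C,T}; cost 1
[col 0] BIY: children BI:{C,T}, Y:{A} ∪→ {A,C,T}; cost 1
[col 0] BIXY: children BIY:{A,C,T}, X:{C} ∩→ {C}; cost 0
[col 0] JQ: children J:{A}, Q:{A} ∩→ {A}; cost 0
[col 0] JQS: children JQ:{A}, S:{A} ∩→ {A}; cost 0
[col 0] BIJQSXY: children BIXY:{C}, JQS:{A} ∪→ {A,C}; cost 1
[col 1] BI: children B:{T}, I:{G} ∪→ {G,T}; cost 1
[col 1] BIY: children BI:{G,T}, Y:{T} ∩→ {T}; cost 0
[col 1] BIXY: children BIY:{T}, X:{G} ∪→ {G,T}; cost 1
[col 1] JQ: children J:{A}, Q:{C} ∪→ {A,C}; cost 1
[col 1] JQS: children JQ:{A,C}, S:{A} ∩→ {A}; cost 0
[col 1] BIJQSXY: children BIXY:{G,T}, JQS:{A} ∪→ {A,G,T}; cost 1
[col 2] BI: children B:{G}, I:{G} ∩→ {G}; cost 0
[col 2] BIY: children BI:{G}, Y:{A} ∪→ {A,G}; cost 1
[col 2] BIXY: children BIY:{A,G}, X:{T} ∪→ {A,G,T}; cost 1
[col 2] JQ: children J:{T}, Q:{G} ∪→ {G,T}; cost 1
[col 2] JQS: children JQ:{G,T}, S:{T} ∩→ {T}; cost 0
[col 2] BIJQSXY: children BIXY:{A,G,T}, JQS:{T} ∩→ {T}; cost 0
[col 3] BI: children B:{T}, I:{T} ∩→ {T}; cost 0
[col 3] BIY: children BI:{T}, Y:{G} ∪→ {G,T}; cost 1
[col 3] BIXY: children BIY:{G,T}, X:{T} ∩→ {T}; cost 0
[col 3] JQ: children J:{A}, Q:{C} ∪→ {A,C}; cost 1
[col 3] JQS: children JQ:{A,C}, S:{G} ∪→ {A,C,G}; cost 1
[col 3] BIJQSXY: children BIXY:{T}, JQS:{A,C,G} ∪→ {A,C,G,T}; cost 1
[col 4] BI: children B:{G}, I:{A} ∪→ {A,G}; cost 1
[col 4] BIY: children BI:{A,G}, Y:{A} ∩→ {A}; cost 0
[col 4] BIXY: children BIY:{A}, X:{C} ∪→ {A,C}; cost 1
[col 4] JQ: children J:{T}, Q:{C} ∪→ {C,T}; cost 1
[col 4] JQS: children JQ:{C,T}, S:{T} ∩→ {T}; cost 0
[col 4] BIJQSXY: children BIXY:{A,C}, JQS:{T} ∪→ {A,C,T}; cost 1
[col 5] BI: children B:{C}, I:{A} ∪→ {A,C}; cost 1
[col 5] BIY: children BI:{A,C}, Y:{T} ∪→ {A,C,T}; cost 1
[col 5] BIXY: children BIY:{A,C,T}, X:{T} ∩→ {T}; cost 0
[col 5] JQ: children J:{G}, Q:{G} ∩→ {G}; cost 0
[col 5] JQS: children JQ:{G}, S:{T} ∪→ {G,T}; cost 1
[col 5] BIJQSXY: children BIXY:{T}, JQS:{G,T} ∩→ {T}; cost 0
[col 6] BI: children B:{A}, I:{G} ∪→ {A,G}; cost 1
[col 6] BIY: children BI:{A,G}, Y:{G} ∩→ {G}; cost 0
[col 6] BIXY: children BIY:{G}, X:{C} ∪→ {C,G}; cost 1
[col 6] JQ: children J:{A}, Q:{G} ∪→ {A,G}; cost 1
[col 6] JQS: children JQ:{A,G}, S:{T} ∪→ {A,G,T}; cost 1
[col 6] BIJQSXY: children BIXY:{C,G}, JQS:{A,G,T} ∩→ {G}; cost 0
[col 7] BI: children B:{G}, I:{A} ∪→ {A,G}; cost 1
[col 7] BIY: children BI:{A,G}, Y:{G} ∩→ {G}; cost 0
[col 7] BIXY: children BIY:{G}, X:{C} ∪→ {C,G}; cost 1
[col 7] JQ: children J:{C}, Q:{T} ∪→ {C,T}; cost 1
[col 7] JQS: children JQ:{C,T}, S:{A} ∪→ {A,C,T}; cost 1
[col 7] BIJQSXY: children BIXY:{C,G}, JQS:{A,C,T} ∩→ {C}; cost 0
per-site changes: [3, 4, 3, 4, 4, 3, 4, 4]; total = 29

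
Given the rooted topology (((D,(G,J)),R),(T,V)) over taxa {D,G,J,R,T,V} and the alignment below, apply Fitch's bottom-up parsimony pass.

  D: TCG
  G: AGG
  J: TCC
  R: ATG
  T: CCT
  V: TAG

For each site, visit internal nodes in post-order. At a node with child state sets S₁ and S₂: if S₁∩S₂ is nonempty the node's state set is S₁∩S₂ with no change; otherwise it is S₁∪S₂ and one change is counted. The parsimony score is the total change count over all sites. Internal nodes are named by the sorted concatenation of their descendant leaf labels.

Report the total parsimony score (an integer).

8

GJ@0: {A} ∪ {T} = {A,T} (union, +1)
DGJ@0: {T} ∩ {A,T} = {T} (intersection, +0)
DGJR@0: {T} ∪ {A} = {A,T} (union, +1)
TV@0: {C} ∪ {T} = {C,T} (union, +1)
DGJRTV@0: {A,T} ∩ {C,T} = {T} (intersection, +0)
GJ@1: {G} ∪ {C} = {C,G} (union, +1)
DGJ@1: {C} ∩ {C,G} = {C} (intersection, +0)
DGJR@1: {C} ∪ {T} = {C,T} (union, +1)
TV@1: {C} ∪ {A} = {A,C} (union, +1)
DGJRTV@1: {C,T} ∩ {A,C} = {C} (intersection, +0)
GJ@2: {G} ∪ {C} = {C,G} (union, +1)
DGJ@2: {G} ∩ {C,G} = {G} (intersection, +0)
DGJR@2: {G} ∩ {G} = {G} (intersection, +0)
TV@2: {T} ∪ {G} = {G,T} (union, +1)
DGJRTV@2: {G} ∩ {G,T} = {G} (intersection, +0)
per-site changes: [3, 3, 2]; total = 8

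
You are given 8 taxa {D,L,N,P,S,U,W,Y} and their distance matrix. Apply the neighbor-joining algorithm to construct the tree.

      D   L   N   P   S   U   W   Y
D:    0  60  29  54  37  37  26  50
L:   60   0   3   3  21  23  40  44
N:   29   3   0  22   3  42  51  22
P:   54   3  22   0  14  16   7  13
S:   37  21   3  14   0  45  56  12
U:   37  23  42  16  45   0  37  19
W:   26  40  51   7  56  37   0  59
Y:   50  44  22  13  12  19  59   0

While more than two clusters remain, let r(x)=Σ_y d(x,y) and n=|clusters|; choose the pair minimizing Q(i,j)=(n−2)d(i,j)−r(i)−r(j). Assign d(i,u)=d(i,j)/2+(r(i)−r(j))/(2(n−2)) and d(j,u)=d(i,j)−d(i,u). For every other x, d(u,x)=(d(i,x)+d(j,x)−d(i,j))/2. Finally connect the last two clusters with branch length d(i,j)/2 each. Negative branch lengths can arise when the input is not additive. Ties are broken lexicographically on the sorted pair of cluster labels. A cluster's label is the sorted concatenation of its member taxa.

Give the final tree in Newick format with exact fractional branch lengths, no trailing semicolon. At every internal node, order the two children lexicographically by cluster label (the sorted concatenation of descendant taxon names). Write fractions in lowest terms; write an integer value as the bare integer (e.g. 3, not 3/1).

1. join D+W (d=26, Q=-413) ⇒ DW; edges |D|=173/12, |W|=139/12
  updated: d(DW,L)=37, d(DW,N)=27, d(DW,P)=35/2, d(DW,S)=67/2, d(DW,U)=24, d(DW,Y)=83/2
2. join L+N (d=3, Q=-235) ⇒ LN; edges |L|=27/10, |N|=3/10
  updated: d(DW,LN)=61/2, d(LN,P)=11, d(LN,S)=21/2, d(LN,U)=31, d(LN,Y)=63/2
3. join LN+S (d=21/2, Q=-375/2) ⇒ LNS; edges |LN|=83/16, |S|=85/16
  updated: d(DW,LNS)=107/4, d(LNS,P)=29/4, d(LNS,U)=131/4, d(LNS,Y)=33/2
4. join DW+U (d=24, Q=-259/2) ⇒ DUW; edges |DW|=15, |U|=9
  updated: d(DUW,LNS)=71/4, d(DUW,P)=19/4, d(DUW,Y)=73/4
5. join DUW+P (d=19/4, Q=-225/4) ⇒ DPUW; edges |DUW|=101/16, |P|=-25/16
  updated: d(DPUW,LNS)=81/8, d(DPUW,Y)=53/4
6. join DPUW+LNS (d=81/8, Q=-319/8) ⇒ DLNPSUW; edges |DPUW|=55/16, |LNS|=107/16
  updated: d(DLNPSUW,Y)=157/16
7. join DLNPSUW+Y (d=157/16) ⇒ DLNPSUWY; edges |DLNPSUW|=157/32, |Y|=157/32
final tree: (((((D:173/12,W:139/12):15,U:9):101/16,P:-25/16):55/16,((L:27/10,N:3/10):83/16,S:85/16):107/16):157/32,Y:157/32)
total length: 1411/16

(((((D:173/12,W:139/12):15,U:9):101/16,P:-25/16):55/16,((L:27/10,N:3/10):83/16,S:85/16):107/16):157/32,Y:157/32)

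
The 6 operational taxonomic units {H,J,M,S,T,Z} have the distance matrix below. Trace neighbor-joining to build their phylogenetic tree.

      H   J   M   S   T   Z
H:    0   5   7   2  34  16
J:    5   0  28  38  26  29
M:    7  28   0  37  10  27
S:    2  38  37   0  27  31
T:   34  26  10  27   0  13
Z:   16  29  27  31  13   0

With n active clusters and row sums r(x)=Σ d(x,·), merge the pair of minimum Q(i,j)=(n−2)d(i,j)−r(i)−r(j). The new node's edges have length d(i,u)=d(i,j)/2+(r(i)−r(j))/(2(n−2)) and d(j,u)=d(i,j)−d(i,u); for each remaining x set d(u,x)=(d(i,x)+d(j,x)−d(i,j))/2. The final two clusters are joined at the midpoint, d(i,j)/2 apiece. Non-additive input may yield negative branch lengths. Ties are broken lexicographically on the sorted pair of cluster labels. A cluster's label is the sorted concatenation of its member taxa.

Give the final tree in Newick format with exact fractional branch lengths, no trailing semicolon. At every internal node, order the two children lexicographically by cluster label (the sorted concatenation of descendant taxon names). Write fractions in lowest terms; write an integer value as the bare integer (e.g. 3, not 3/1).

(((((H:-63/8,S:79/8):103/12,J:143/12):91/16,Z:157/16):83/16,M:123/16):37/32,T:37/32)

iteration 1: select H,S (d=2, Q=-191); attach at lengths (-63/8, 79/8); label the merged cluster HS
  updated: d(HS,J)=41/2, d(HS,M)=21, d(HS,T)=59/2, d(HS,Z)=45/2
iteration 2: select HS,J (d=41/2, Q=-271/2); attach at lengths (103/12, 143/12); label the merged cluster HJS
  updated: d(HJS,M)=57/4, d(HJS,T)=35/2, d(HJS,Z)=31/2
iteration 3: select HJS,Z (d=31/2, Q=-287/4); attach at lengths (91/16, 157/16); label the merged cluster HJSZ
  updated: d(HJSZ,M)=103/8, d(HJSZ,T)=15/2
iteration 4: select HJSZ,M (d=103/8, Q=-243/8); attach at lengths (83/16, 123/16); label the merged cluster HJMSZ
  updated: d(HJMSZ,T)=37/16
iteration 5: select HJMSZ,T (d=37/16); attach at lengths (37/32, 37/32); label the merged cluster HJMSTZ
final tree: (((((H:-63/8,S:79/8):103/12,J:143/12):91/16,Z:157/16):83/16,M:123/16):37/32,T:37/32)
total length: 851/16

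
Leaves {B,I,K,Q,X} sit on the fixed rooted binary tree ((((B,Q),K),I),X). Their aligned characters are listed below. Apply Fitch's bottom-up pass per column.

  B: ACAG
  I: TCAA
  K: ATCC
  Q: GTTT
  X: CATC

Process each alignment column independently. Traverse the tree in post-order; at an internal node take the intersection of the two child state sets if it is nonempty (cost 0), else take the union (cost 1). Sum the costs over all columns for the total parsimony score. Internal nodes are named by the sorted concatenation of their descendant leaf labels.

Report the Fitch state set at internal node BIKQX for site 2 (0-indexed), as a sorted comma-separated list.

A,T

site 0, node BQ: B={A} ∪ Q={G} → {A,G} (+1)
site 0, node BKQ: BQ={A,G} ∩ K={A} → {A} (+0)
site 0, node BIKQ: BKQ={A} ∪ I={T} → {A,T} (+1)
site 0, node BIKQX: BIKQ={A,T} ∪ X={C} → {A,C,T} (+1)
site 1, node BQ: B={C} ∪ Q={T} → {C,T} (+1)
site 1, node BKQ: BQ={C,T} ∩ K={T} → {T} (+0)
site 1, node BIKQ: BKQ={T} ∪ I={C} → {C,T} (+1)
site 1, node BIKQX: BIKQ={C,T} ∪ X={A} → {A,C,T} (+1)
site 2, node BQ: B={A} ∪ Q={T} → {A,T} (+1)
site 2, node BKQ: BQ={A,T} ∪ K={C} → {A,C,T} (+1)
site 2, node BIKQ: BKQ={A,C,T} ∩ I={A} → {A} (+0)
site 2, node BIKQX: BIKQ={A} ∪ X={T} → {A,T} (+1)
site 3, node BQ: B={G} ∪ Q={T} → {G,T} (+1)
site 3, node BKQ: BQ={G,T} ∪ K={C} → {C,G,T} (+1)
site 3, node BIKQ: BKQ={C,G,T} ∪ I={A} → {A,C,G,T} (+1)
site 3, node BIKQX: BIKQ={A,C,G,T} ∩ X={C} → {C} (+0)
per-site changes: [3, 3, 3, 3]; total = 12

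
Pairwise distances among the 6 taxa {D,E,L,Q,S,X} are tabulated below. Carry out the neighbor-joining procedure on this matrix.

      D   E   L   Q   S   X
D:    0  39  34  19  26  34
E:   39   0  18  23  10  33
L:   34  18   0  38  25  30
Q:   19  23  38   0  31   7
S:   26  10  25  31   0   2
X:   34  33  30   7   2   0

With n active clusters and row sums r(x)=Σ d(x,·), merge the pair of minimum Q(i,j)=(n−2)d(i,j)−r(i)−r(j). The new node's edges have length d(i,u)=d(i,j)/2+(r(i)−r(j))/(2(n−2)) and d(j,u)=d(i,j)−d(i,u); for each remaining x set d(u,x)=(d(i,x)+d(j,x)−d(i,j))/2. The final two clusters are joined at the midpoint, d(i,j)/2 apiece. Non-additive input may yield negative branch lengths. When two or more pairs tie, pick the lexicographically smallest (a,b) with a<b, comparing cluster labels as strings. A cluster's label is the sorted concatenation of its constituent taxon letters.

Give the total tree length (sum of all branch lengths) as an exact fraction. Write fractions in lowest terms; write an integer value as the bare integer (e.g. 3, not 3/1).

243/4

1. join E+L (d=18, Q=-196) ⇒ EL; edges |E|=25/4, |L|=47/4
  updated: d(D,EL)=55/2, d(EL,Q)=43/2, d(EL,S)=17/2, d(EL,X)=45/2
2. join D+Q (d=19, Q=-128) ⇒ DQ; edges |D|=85/6, |Q|=29/6
  updated: d(DQ,EL)=15, d(DQ,S)=19, d(DQ,X)=11
3. join DQ+EL (d=15, Q=-61) ⇒ DELQ; edges |DQ|=29/4, |EL|=31/4
  updated: d(DELQ,S)=25/4, d(DELQ,X)=37/4
4. join DELQ+S (d=25/4, Q=-35/2) ⇒ DELQS; edges |DELQ|=27/4, |S|=-1/2
  updated: d(DELQS,X)=5/2
5. join DELQS+X (d=5/2) ⇒ DELQSX; edges |DELQS|=5/4, |X|=5/4
final tree: ((((D:85/6,Q:29/6):29/4,(E:25/4,L:47/4):31/4):27/4,S:-1/2):5/4,X:5/4)
total length: 243/4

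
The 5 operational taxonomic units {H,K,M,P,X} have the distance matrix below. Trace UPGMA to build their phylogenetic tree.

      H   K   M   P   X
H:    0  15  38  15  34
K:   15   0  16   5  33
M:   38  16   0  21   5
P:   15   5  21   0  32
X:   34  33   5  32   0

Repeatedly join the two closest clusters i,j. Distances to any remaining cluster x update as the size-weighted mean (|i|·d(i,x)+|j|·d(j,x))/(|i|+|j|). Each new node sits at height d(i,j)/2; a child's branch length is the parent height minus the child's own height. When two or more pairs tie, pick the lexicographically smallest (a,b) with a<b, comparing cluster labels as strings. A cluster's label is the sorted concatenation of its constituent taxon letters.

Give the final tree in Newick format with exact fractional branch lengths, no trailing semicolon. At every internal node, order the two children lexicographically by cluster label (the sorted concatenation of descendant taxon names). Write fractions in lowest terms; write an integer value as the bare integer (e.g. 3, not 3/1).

1. join K+P (d=5) ⇒ KP; edges |K|=5/2, |P|=5/2
  updated: d(H,KP)=15, d(KP,M)=37/2, d(KP,X)=65/2
2. join M+X (d=5) ⇒ MX; edges |M|=5/2, |X|=5/2
  updated: d(H,MX)=36, d(KP,MX)=51/2
3. join H+KP (d=15) ⇒ HKP; edges |H|=15/2, |KP|=5
  updated: d(HKP,MX)=29
4. join HKP+MX (d=29) ⇒ HKMPX; edges |HKP|=7, |MX|=12
final tree: ((H:15/2,(K:5/2,P:5/2):5):7,(M:5/2,X:5/2):12)
total length: 83/2

((H:15/2,(K:5/2,P:5/2):5):7,(M:5/2,X:5/2):12)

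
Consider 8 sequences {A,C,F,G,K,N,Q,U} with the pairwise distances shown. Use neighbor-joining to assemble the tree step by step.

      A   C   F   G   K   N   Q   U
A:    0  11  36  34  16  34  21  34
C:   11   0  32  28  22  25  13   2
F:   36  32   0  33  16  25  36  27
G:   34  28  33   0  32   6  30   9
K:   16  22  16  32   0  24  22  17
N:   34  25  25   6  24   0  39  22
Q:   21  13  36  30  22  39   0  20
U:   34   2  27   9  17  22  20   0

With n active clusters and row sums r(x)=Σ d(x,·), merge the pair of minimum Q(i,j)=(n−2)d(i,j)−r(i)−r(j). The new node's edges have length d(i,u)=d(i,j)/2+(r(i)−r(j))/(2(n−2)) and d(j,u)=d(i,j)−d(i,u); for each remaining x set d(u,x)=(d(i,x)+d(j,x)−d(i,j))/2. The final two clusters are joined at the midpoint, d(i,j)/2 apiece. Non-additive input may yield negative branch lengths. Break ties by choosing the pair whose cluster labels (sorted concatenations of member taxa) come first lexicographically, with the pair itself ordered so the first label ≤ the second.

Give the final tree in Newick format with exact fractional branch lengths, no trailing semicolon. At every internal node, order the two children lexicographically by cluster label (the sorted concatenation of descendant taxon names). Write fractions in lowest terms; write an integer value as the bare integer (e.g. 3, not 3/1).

(((A:315/32,C:37/32):51/32,((F:27/2,K:5/2):137/24,((G:11/4,N:13/4):167/16,U:33/16):91/24):179/32):317/64,Q:317/64)

step 1: merge (G,N) at d=6, Q=-311; branch lengths G→11/4, N→13/4; new cluster GN
  updated: d(A,GN)=31, d(C,GN)=47/2, d(F,GN)=26, d(GN,K)=25, d(GN,Q)=63/2, d(GN,U)=25/2
step 2: merge (F,K) at d=16, Q=-211; branch lengths F→27/2, K→5/2; new cluster FK
  updated: d(A,FK)=18, d(C,FK)=19, d(FK,GN)=35/2, d(FK,Q)=21, d(FK,U)=14
step 3: merge (GN,U) at d=25/2, Q=-297/2; branch lengths GN→167/16, U→33/16; new cluster GNU
  updated: d(A,GNU)=105/4, d(C,GNU)=13/2, d(FK,GNU)=19/2, d(GNU,Q)=39/2
step 4: merge (FK,GNU) at d=19/2, Q=-403/4; branch lengths FK→137/24, GNU→91/24; new cluster FGKNU
  updated: d(A,FGKNU)=139/8, d(C,FGKNU)=8, d(FGKNU,Q)=31/2
step 5: merge (A,C) at d=11, Q=-475/8; branch lengths A→315/32, C→37/32; new cluster AC
  updated: d(AC,FGKNU)=115/16, d(AC,Q)=23/2
step 6: merge (AC,FGKNU) at d=115/16, Q=-547/16; branch lengths AC→51/32, FGKNU→179/32; new cluster ACFGKNU
  updated: d(ACFGKNU,Q)=317/32
step 7: merge (ACFGKNU,Q) at d=317/32; branch lengths ACFGKNU→317/64, Q→317/64; new cluster ACFGKNQU
final tree: (((A:315/32,C:37/32):51/32,((F:27/2,K:5/2):137/24,((G:11/4,N:13/4):167/16,U:33/16):91/24):179/32):317/64,Q:317/64)
total length: 2307/32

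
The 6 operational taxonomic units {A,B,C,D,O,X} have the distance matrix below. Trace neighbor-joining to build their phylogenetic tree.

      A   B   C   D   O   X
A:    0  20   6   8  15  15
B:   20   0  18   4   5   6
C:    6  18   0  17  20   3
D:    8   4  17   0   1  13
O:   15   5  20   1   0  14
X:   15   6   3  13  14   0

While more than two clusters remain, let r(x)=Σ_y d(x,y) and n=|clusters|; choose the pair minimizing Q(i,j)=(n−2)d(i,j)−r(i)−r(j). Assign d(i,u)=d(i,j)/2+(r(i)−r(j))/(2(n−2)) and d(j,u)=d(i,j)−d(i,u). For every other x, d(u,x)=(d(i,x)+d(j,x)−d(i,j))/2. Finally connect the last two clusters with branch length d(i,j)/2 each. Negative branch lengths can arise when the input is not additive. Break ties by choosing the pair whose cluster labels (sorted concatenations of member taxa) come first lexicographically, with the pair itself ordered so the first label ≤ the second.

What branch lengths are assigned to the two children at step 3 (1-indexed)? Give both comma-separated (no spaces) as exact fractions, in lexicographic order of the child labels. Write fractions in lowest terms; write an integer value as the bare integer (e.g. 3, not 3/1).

step 1: merge (A,C) at d=6, Q=-104; branch lengths A→3, C→3; new cluster AC
  updated: d(AC,B)=16, d(AC,D)=19/2, d(AC,O)=29/2, d(AC,X)=6
step 2: merge (AC,X) at d=6, Q=-67; branch lengths AC→25/6, X→11/6; new cluster ACX
  updated: d(ACX,B)=8, d(ACX,D)=33/4, d(ACX,O)=45/4
step 3: merge (ACX,B) at d=8, Q=-57/2; branch lengths ACX→53/8, B→11/8; new cluster ABCX
  updated: d(ABCX,D)=17/8, d(ABCX,O)=33/8
step 4: merge (ABCX,D) at d=17/8, Q=-29/4; branch lengths ABCX→21/8, D→-1/2; new cluster ABCDX
  updated: d(ABCDX,O)=3/2
step 5: merge (ABCDX,O) at d=3/2; branch lengths ABCDX→3/4, O→3/4; new cluster ABCDOX
final tree: (((((A:3,C:3):25/6,X:11/6):53/8,B:11/8):21/8,D:-1/2):3/4,O:3/4)
total length: 189/8

53/8,11/8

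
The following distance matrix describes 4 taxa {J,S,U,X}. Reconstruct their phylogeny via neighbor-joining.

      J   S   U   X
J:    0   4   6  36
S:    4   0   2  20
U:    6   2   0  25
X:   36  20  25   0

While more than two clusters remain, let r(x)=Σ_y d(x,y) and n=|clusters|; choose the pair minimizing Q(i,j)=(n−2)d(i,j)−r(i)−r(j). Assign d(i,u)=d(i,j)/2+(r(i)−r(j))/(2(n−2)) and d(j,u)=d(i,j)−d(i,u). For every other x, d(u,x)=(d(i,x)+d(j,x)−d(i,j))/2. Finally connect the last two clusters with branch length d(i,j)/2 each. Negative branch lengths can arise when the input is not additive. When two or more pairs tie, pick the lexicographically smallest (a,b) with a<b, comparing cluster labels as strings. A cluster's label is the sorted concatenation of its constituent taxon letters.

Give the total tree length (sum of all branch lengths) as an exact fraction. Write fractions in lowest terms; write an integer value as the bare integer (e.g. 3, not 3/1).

119/4

1. join J+U (d=6, Q=-67) ⇒ JU; edges |J|=25/4, |U|=-1/4
  updated: d(JU,S)=0, d(JU,X)=55/2
2. join JU+S (d=0, Q=-95/2) ⇒ JSU; edges |JU|=15/4, |S|=-15/4
  updated: d(JSU,X)=95/4
3. join JSU+X (d=95/4) ⇒ JSUX; edges |JSU|=95/8, |X|=95/8
final tree: (((J:25/4,U:-1/4):15/4,S:-15/4):95/8,X:95/8)
total length: 119/4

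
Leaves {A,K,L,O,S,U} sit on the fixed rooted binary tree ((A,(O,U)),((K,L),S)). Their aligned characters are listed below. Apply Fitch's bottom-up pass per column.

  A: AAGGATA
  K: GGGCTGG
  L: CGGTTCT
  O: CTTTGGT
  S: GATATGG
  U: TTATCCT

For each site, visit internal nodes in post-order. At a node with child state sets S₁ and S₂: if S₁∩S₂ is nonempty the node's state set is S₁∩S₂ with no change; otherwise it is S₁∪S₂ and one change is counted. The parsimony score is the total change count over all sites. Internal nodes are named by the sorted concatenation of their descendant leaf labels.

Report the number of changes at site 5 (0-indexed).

site 0, node OU: O={C} ∪ U={T} → {C,T} (+1)
site 0, node AOU: A={A} ∪ OU={C,T} → {A,C,T} (+1)
site 0, node KL: K={G} ∪ L={C} → {C,G} (+1)
site 0, node KLS: KL={C,G} ∩ S={G} → {G} (+0)
site 0, node AKLOSU: AOU={A,C,T} ∪ KLS={G} → {A,C,G,T} (+1)
site 1, node OU: O={T} ∩ U={T} → {T} (+0)
site 1, node AOU: A={A} ∪ OU={T} → {A,T} (+1)
site 1, node KL: K={G} ∩ L={G} → {G} (+0)
site 1, node KLS: KL={G} ∪ S={A} → {A,G} (+1)
site 1, node AKLOSU: AOU={A,T} ∩ KLS={A,G} → {A} (+0)
site 2, node OU: O={T} ∪ U={A} → {A,T} (+1)
site 2, node AOU: A={G} ∪ OU={A,T} → {A,G,T} (+1)
site 2, node KL: K={G} ∩ L={G} → {G} (+0)
site 2, node KLS: KL={G} ∪ S={T} → {G,T} (+1)
site 2, node AKLOSU: AOU={A,G,T} ∩ KLS={G,T} → {G,T} (+0)
site 3, node OU: O={T} ∩ U={T} → {T} (+0)
site 3, node AOU: A={G} ∪ OU={T} → {G,T} (+1)
site 3, node KL: K={C} ∪ L={T} → {C,T} (+1)
site 3, node KLS: KL={C,T} ∪ S={A} → {A,C,T} (+1)
site 3, node AKLOSU: AOU={G,T} ∩ KLS={A,C,T} → {T} (+0)
site 4, node OU: O={G} ∪ U={C} → {C,G} (+1)
site 4, node AOU: A={A} ∪ OU={C,G} → {A,C,G} (+1)
site 4, node KL: K={T} ∩ L={T} → {T} (+0)
site 4, node KLS: KL={T} ∩ S={T} → {T} (+0)
site 4, node AKLOSU: AOU={A,C,G} ∪ KLS={T} → {A,C,G,T} (+1)
site 5, node OU: O={G} ∪ U={C} → {C,G} (+1)
site 5, node AOU: A={T} ∪ OU={C,G} → {C,G,T} (+1)
site 5, node KL: K={G} ∪ L={C} → {C,G} (+1)
site 5, node KLS: KL={C,G} ∩ S={G} → {G} (+0)
site 5, node AKLOSU: AOU={C,G,T} ∩ KLS={G} → {G} (+0)
site 6, node OU: O={T} ∩ U={T} → {T} (+0)
site 6, node AOU: A={A} ∪ OU={T} → {A,T} (+1)
site 6, node KL: K={G} ∪ L={T} → {G,T} (+1)
site 6, node KLS: KL={G,T} ∩ S={G} → {G} (+0)
site 6, node AKLOSU: AOU={A,T} ∪ KLS={G} → {A,G,T} (+1)
per-site changes: [4, 2, 3, 3, 3, 3, 3]; total = 21

3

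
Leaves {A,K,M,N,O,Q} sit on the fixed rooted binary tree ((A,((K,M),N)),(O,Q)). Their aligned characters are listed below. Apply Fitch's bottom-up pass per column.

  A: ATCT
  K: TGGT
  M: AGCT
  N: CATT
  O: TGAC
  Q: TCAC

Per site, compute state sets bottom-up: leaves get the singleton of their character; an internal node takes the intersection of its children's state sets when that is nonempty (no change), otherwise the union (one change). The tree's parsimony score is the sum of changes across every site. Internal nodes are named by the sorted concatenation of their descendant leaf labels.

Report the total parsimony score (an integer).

KM@0: {T} ∪ {A} = {A,T} (union, +1)
KMN@0: {A,T} ∪ {C} = {A,C,T} (union, +1)
AKMN@0: {A} ∩ {A,C,T} = {A} (intersection, +0)
OQ@0: {T} ∩ {T} = {T} (intersection, +0)
AKMNOQ@0: {A} ∪ {T} = {A,T} (union, +1)
KM@1: {G} ∩ {G} = {G} (intersection, +0)
KMN@1: {G} ∪ {A} = {A,G} (union, +1)
AKMN@1: {T} ∪ {A,G} = {A,G,T} (union, +1)
OQ@1: {G} ∪ {C} = {C,G} (union, +1)
AKMNOQ@1: {A,G,T} ∩ {C,G} = {G} (intersection, +0)
KM@2: {G} ∪ {C} = {C,G} (union, +1)
KMN@2: {C,G} ∪ {T} = {C,G,T} (union, +1)
AKMN@2: {C} ∩ {C,G,T} = {C} (intersection, +0)
OQ@2: {A} ∩ {A} = {A} (intersection, +0)
AKMNOQ@2: {C} ∪ {A} = {A,C} (union, +1)
KM@3: {T} ∩ {T} = {T} (intersection, +0)
KMN@3: {T} ∩ {T} = {T} (intersection, +0)
AKMN@3: {T} ∩ {T} = {T} (intersection, +0)
OQ@3: {C} ∩ {C} = {C} (intersection, +0)
AKMNOQ@3: {T} ∪ {C} = {C,T} (union, +1)
per-site changes: [3, 3, 3, 1]; total = 10

10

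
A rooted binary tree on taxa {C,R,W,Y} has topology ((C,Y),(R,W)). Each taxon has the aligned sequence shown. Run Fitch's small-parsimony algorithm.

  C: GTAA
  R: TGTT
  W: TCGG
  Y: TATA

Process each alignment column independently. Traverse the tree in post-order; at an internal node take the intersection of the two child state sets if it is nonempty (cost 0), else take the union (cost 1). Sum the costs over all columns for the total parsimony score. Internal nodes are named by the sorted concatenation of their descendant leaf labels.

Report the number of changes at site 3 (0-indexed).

2

site 0, node CY: C={G} ∪ Y={T} → {G,T} (+1)
site 0, node RW: R={T} ∩ W={T} → {T} (+0)
site 0, node CRWY: CY={G,T} ∩ RW={T} → {T} (+0)
site 1, node CY: C={T} ∪ Y={A} → {A,T} (+1)
site 1, node RW: R={G} ∪ W={C} → {C,G} (+1)
site 1, node CRWY: CY={A,T} ∪ RW={C,G} → {A,C,G,T} (+1)
site 2, node CY: C={A} ∪ Y={T} → {A,T} (+1)
site 2, node RW: R={T} ∪ W={G} → {G,T} (+1)
site 2, node CRWY: CY={A,T} ∩ RW={G,T} → {T} (+0)
site 3, node CY: C={A} ∩ Y={A} → {A} (+0)
site 3, node RW: R={T} ∪ W={G} → {G,T} (+1)
site 3, node CRWY: CY={A} ∪ RW={G,T} → {A,G,T} (+1)
per-site changes: [1, 3, 2, 2]; total = 8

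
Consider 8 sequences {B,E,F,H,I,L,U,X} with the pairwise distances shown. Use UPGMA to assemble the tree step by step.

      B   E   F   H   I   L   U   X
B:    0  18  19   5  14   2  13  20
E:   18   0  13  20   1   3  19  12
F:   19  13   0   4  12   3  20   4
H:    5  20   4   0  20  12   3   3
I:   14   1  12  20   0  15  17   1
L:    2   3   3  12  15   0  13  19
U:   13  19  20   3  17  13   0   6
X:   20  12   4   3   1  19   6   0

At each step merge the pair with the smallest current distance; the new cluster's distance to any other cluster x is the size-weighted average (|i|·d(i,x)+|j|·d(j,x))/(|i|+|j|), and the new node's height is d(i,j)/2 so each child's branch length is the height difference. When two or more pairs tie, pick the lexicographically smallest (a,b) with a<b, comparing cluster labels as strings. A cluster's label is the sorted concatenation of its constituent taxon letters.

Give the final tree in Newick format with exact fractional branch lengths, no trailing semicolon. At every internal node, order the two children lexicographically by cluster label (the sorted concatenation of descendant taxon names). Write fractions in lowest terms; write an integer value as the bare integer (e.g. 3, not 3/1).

iteration 1: select E,I (d=1); attach at lengths (1/2, 1/2); label the merged cluster EI
  updated: d(B,EI)=16, d(EI,F)=25/2, d(EI,H)=20, d(EI,L)=9, d(EI,U)=18, d(EI,X)=13/2
iteration 2: select B,L (d=2); attach at lengths (1, 1); label the merged cluster BL
  updated: d(BL,EI)=25/2, d(BL,F)=11, d(BL,H)=17/2, d(BL,U)=13, d(BL,X)=39/2
iteration 3: select H,U (d=3); attach at lengths (3/2, 3/2); label the merged cluster HU
  updated: d(BL,HU)=43/4, d(EI,HU)=19, d(F,HU)=12, d(HU,X)=9/2
iteration 4: select F,X (d=4); attach at lengths (2, 2); label the merged cluster FX
  updated: d(BL,FX)=61/4, d(EI,FX)=19/2, d(FX,HU)=33/4
iteration 5: select FX,HU (d=33/4); attach at lengths (17/8, 21/8); label the merged cluster FHUX
  updated: d(BL,FHUX)=13, d(EI,FHUX)=57/4
iteration 6: select BL,EI (d=25/2); attach at lengths (21/4, 23/4); label the merged cluster BEIL
  updated: d(BEIL,FHUX)=109/8
iteration 7: select BEIL,FHUX (d=109/8); attach at lengths (9/16, 43/16); label the merged cluster BEFHILUX
final tree: (((B:1,L:1):21/4,(E:1/2,I:1/2):23/4):9/16,((F:2,X:2):17/8,(H:3/2,U:3/2):21/8):43/16)
total length: 29

(((B:1,L:1):21/4,(E:1/2,I:1/2):23/4):9/16,((F:2,X:2):17/8,(H:3/2,U:3/2):21/8):43/16)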